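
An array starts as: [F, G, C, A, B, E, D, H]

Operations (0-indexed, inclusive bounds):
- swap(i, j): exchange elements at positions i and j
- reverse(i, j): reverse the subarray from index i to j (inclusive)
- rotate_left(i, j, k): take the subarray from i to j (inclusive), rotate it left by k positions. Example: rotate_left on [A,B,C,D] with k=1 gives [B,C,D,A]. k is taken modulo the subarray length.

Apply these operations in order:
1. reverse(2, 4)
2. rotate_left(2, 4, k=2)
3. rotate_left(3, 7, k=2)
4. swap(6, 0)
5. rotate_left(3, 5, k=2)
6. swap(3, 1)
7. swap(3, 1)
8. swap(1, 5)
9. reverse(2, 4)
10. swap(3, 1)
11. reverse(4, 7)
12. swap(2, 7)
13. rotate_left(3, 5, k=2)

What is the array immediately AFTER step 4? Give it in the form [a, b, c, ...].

After 1 (reverse(2, 4)): [F, G, B, A, C, E, D, H]
After 2 (rotate_left(2, 4, k=2)): [F, G, C, B, A, E, D, H]
After 3 (rotate_left(3, 7, k=2)): [F, G, C, E, D, H, B, A]
After 4 (swap(6, 0)): [B, G, C, E, D, H, F, A]

Answer: [B, G, C, E, D, H, F, A]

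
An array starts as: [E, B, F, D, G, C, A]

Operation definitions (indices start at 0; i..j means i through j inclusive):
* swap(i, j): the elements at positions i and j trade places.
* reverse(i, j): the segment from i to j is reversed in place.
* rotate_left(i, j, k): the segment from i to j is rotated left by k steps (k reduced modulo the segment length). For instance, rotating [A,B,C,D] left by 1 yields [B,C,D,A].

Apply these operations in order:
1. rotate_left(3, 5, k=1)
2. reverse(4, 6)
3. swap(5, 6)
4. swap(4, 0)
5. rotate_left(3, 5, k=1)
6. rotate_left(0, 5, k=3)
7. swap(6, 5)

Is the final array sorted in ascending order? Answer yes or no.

Answer: no

Derivation:
After 1 (rotate_left(3, 5, k=1)): [E, B, F, G, C, D, A]
After 2 (reverse(4, 6)): [E, B, F, G, A, D, C]
After 3 (swap(5, 6)): [E, B, F, G, A, C, D]
After 4 (swap(4, 0)): [A, B, F, G, E, C, D]
After 5 (rotate_left(3, 5, k=1)): [A, B, F, E, C, G, D]
After 6 (rotate_left(0, 5, k=3)): [E, C, G, A, B, F, D]
After 7 (swap(6, 5)): [E, C, G, A, B, D, F]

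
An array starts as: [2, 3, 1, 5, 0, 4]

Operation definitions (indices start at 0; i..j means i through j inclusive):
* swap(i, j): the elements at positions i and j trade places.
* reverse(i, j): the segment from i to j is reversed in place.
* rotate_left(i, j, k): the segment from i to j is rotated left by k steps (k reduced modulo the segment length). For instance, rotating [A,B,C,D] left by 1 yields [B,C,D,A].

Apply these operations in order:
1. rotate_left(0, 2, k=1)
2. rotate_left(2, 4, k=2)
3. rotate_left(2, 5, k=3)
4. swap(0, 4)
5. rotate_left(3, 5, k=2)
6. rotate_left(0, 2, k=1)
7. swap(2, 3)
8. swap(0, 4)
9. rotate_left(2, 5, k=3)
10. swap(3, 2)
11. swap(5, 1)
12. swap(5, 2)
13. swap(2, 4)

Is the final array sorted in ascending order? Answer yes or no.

After 1 (rotate_left(0, 2, k=1)): [3, 1, 2, 5, 0, 4]
After 2 (rotate_left(2, 4, k=2)): [3, 1, 0, 2, 5, 4]
After 3 (rotate_left(2, 5, k=3)): [3, 1, 4, 0, 2, 5]
After 4 (swap(0, 4)): [2, 1, 4, 0, 3, 5]
After 5 (rotate_left(3, 5, k=2)): [2, 1, 4, 5, 0, 3]
After 6 (rotate_left(0, 2, k=1)): [1, 4, 2, 5, 0, 3]
After 7 (swap(2, 3)): [1, 4, 5, 2, 0, 3]
After 8 (swap(0, 4)): [0, 4, 5, 2, 1, 3]
After 9 (rotate_left(2, 5, k=3)): [0, 4, 3, 5, 2, 1]
After 10 (swap(3, 2)): [0, 4, 5, 3, 2, 1]
After 11 (swap(5, 1)): [0, 1, 5, 3, 2, 4]
After 12 (swap(5, 2)): [0, 1, 4, 3, 2, 5]
After 13 (swap(2, 4)): [0, 1, 2, 3, 4, 5]

Answer: yes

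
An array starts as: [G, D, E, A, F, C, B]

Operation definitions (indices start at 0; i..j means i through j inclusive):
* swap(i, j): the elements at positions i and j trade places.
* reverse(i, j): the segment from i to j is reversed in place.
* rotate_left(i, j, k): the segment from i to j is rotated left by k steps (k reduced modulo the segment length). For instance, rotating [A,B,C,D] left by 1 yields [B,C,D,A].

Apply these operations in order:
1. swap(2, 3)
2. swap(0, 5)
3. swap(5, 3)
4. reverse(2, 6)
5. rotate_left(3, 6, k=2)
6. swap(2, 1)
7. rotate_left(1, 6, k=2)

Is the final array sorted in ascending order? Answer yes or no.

Answer: no

Derivation:
After 1 (swap(2, 3)): [G, D, A, E, F, C, B]
After 2 (swap(0, 5)): [C, D, A, E, F, G, B]
After 3 (swap(5, 3)): [C, D, A, G, F, E, B]
After 4 (reverse(2, 6)): [C, D, B, E, F, G, A]
After 5 (rotate_left(3, 6, k=2)): [C, D, B, G, A, E, F]
After 6 (swap(2, 1)): [C, B, D, G, A, E, F]
After 7 (rotate_left(1, 6, k=2)): [C, G, A, E, F, B, D]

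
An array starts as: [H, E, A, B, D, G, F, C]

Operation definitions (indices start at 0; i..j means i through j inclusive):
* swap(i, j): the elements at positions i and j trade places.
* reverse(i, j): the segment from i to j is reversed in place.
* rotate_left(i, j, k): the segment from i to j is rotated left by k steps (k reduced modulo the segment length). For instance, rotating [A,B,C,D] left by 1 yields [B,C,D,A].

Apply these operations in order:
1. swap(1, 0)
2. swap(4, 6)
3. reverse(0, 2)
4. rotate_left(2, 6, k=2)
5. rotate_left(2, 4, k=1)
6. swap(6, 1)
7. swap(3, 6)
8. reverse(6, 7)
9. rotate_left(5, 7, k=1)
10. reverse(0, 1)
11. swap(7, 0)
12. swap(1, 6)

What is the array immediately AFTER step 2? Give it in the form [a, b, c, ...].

After 1 (swap(1, 0)): [E, H, A, B, D, G, F, C]
After 2 (swap(4, 6)): [E, H, A, B, F, G, D, C]

Answer: [E, H, A, B, F, G, D, C]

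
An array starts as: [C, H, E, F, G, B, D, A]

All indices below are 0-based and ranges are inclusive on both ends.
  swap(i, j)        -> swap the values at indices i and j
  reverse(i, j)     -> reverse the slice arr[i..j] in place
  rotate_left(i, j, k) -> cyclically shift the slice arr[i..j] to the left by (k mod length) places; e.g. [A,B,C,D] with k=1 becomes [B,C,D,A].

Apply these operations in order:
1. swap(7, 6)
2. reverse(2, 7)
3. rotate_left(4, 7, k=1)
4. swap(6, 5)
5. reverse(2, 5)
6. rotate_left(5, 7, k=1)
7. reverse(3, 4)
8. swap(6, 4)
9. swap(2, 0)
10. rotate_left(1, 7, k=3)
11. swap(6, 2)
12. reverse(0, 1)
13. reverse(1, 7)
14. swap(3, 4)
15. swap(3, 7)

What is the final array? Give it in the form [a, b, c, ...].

Answer: [B, A, F, E, H, G, C, D]

Derivation:
After 1 (swap(7, 6)): [C, H, E, F, G, B, A, D]
After 2 (reverse(2, 7)): [C, H, D, A, B, G, F, E]
After 3 (rotate_left(4, 7, k=1)): [C, H, D, A, G, F, E, B]
After 4 (swap(6, 5)): [C, H, D, A, G, E, F, B]
After 5 (reverse(2, 5)): [C, H, E, G, A, D, F, B]
After 6 (rotate_left(5, 7, k=1)): [C, H, E, G, A, F, B, D]
After 7 (reverse(3, 4)): [C, H, E, A, G, F, B, D]
After 8 (swap(6, 4)): [C, H, E, A, B, F, G, D]
After 9 (swap(2, 0)): [E, H, C, A, B, F, G, D]
After 10 (rotate_left(1, 7, k=3)): [E, B, F, G, D, H, C, A]
After 11 (swap(6, 2)): [E, B, C, G, D, H, F, A]
After 12 (reverse(0, 1)): [B, E, C, G, D, H, F, A]
After 13 (reverse(1, 7)): [B, A, F, H, D, G, C, E]
After 14 (swap(3, 4)): [B, A, F, D, H, G, C, E]
After 15 (swap(3, 7)): [B, A, F, E, H, G, C, D]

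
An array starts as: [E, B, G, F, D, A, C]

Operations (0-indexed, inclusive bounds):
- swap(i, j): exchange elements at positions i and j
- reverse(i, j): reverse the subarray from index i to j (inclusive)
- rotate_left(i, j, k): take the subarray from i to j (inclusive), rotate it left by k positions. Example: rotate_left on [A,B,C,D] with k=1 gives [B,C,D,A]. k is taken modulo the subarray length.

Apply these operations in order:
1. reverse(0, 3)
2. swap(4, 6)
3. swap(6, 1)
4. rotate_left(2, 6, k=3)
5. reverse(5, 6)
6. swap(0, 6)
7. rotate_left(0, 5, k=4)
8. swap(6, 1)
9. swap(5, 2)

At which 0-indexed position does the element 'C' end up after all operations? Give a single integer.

After 1 (reverse(0, 3)): [F, G, B, E, D, A, C]
After 2 (swap(4, 6)): [F, G, B, E, C, A, D]
After 3 (swap(6, 1)): [F, D, B, E, C, A, G]
After 4 (rotate_left(2, 6, k=3)): [F, D, A, G, B, E, C]
After 5 (reverse(5, 6)): [F, D, A, G, B, C, E]
After 6 (swap(0, 6)): [E, D, A, G, B, C, F]
After 7 (rotate_left(0, 5, k=4)): [B, C, E, D, A, G, F]
After 8 (swap(6, 1)): [B, F, E, D, A, G, C]
After 9 (swap(5, 2)): [B, F, G, D, A, E, C]

Answer: 6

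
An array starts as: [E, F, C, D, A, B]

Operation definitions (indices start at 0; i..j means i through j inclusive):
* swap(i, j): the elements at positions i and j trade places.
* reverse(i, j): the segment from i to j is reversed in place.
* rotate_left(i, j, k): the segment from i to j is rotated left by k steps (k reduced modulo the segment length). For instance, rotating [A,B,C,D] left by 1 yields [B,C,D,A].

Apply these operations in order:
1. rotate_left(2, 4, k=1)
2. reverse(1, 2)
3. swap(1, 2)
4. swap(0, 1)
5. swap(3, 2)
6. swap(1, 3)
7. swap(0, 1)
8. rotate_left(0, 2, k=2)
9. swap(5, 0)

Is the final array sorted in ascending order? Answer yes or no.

Answer: no

Derivation:
After 1 (rotate_left(2, 4, k=1)): [E, F, D, A, C, B]
After 2 (reverse(1, 2)): [E, D, F, A, C, B]
After 3 (swap(1, 2)): [E, F, D, A, C, B]
After 4 (swap(0, 1)): [F, E, D, A, C, B]
After 5 (swap(3, 2)): [F, E, A, D, C, B]
After 6 (swap(1, 3)): [F, D, A, E, C, B]
After 7 (swap(0, 1)): [D, F, A, E, C, B]
After 8 (rotate_left(0, 2, k=2)): [A, D, F, E, C, B]
After 9 (swap(5, 0)): [B, D, F, E, C, A]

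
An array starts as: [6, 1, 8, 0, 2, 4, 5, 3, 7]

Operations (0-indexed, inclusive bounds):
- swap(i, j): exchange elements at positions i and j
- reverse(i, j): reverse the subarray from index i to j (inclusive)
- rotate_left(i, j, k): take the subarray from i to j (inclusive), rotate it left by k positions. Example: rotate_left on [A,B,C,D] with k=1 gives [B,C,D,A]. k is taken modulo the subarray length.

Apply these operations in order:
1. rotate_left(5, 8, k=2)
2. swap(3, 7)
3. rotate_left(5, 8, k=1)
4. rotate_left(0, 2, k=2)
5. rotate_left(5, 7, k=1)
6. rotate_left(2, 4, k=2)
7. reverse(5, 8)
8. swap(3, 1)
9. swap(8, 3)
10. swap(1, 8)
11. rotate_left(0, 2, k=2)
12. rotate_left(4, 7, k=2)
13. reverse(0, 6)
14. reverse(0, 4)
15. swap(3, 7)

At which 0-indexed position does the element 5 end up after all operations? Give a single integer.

After 1 (rotate_left(5, 8, k=2)): [6, 1, 8, 0, 2, 3, 7, 4, 5]
After 2 (swap(3, 7)): [6, 1, 8, 4, 2, 3, 7, 0, 5]
After 3 (rotate_left(5, 8, k=1)): [6, 1, 8, 4, 2, 7, 0, 5, 3]
After 4 (rotate_left(0, 2, k=2)): [8, 6, 1, 4, 2, 7, 0, 5, 3]
After 5 (rotate_left(5, 7, k=1)): [8, 6, 1, 4, 2, 0, 5, 7, 3]
After 6 (rotate_left(2, 4, k=2)): [8, 6, 2, 1, 4, 0, 5, 7, 3]
After 7 (reverse(5, 8)): [8, 6, 2, 1, 4, 3, 7, 5, 0]
After 8 (swap(3, 1)): [8, 1, 2, 6, 4, 3, 7, 5, 0]
After 9 (swap(8, 3)): [8, 1, 2, 0, 4, 3, 7, 5, 6]
After 10 (swap(1, 8)): [8, 6, 2, 0, 4, 3, 7, 5, 1]
After 11 (rotate_left(0, 2, k=2)): [2, 8, 6, 0, 4, 3, 7, 5, 1]
After 12 (rotate_left(4, 7, k=2)): [2, 8, 6, 0, 7, 5, 4, 3, 1]
After 13 (reverse(0, 6)): [4, 5, 7, 0, 6, 8, 2, 3, 1]
After 14 (reverse(0, 4)): [6, 0, 7, 5, 4, 8, 2, 3, 1]
After 15 (swap(3, 7)): [6, 0, 7, 3, 4, 8, 2, 5, 1]

Answer: 7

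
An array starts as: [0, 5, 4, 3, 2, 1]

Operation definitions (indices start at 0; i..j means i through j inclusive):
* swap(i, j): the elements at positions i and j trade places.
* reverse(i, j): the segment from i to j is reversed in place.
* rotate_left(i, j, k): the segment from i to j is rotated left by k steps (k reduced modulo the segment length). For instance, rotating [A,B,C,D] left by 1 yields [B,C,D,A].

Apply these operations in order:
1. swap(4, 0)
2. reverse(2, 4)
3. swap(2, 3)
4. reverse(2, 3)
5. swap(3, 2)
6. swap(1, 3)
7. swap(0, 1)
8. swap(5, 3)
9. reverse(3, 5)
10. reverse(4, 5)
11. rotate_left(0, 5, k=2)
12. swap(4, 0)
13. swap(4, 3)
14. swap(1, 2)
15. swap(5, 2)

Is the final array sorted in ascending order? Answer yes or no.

After 1 (swap(4, 0)): [2, 5, 4, 3, 0, 1]
After 2 (reverse(2, 4)): [2, 5, 0, 3, 4, 1]
After 3 (swap(2, 3)): [2, 5, 3, 0, 4, 1]
After 4 (reverse(2, 3)): [2, 5, 0, 3, 4, 1]
After 5 (swap(3, 2)): [2, 5, 3, 0, 4, 1]
After 6 (swap(1, 3)): [2, 0, 3, 5, 4, 1]
After 7 (swap(0, 1)): [0, 2, 3, 5, 4, 1]
After 8 (swap(5, 3)): [0, 2, 3, 1, 4, 5]
After 9 (reverse(3, 5)): [0, 2, 3, 5, 4, 1]
After 10 (reverse(4, 5)): [0, 2, 3, 5, 1, 4]
After 11 (rotate_left(0, 5, k=2)): [3, 5, 1, 4, 0, 2]
After 12 (swap(4, 0)): [0, 5, 1, 4, 3, 2]
After 13 (swap(4, 3)): [0, 5, 1, 3, 4, 2]
After 14 (swap(1, 2)): [0, 1, 5, 3, 4, 2]
After 15 (swap(5, 2)): [0, 1, 2, 3, 4, 5]

Answer: yes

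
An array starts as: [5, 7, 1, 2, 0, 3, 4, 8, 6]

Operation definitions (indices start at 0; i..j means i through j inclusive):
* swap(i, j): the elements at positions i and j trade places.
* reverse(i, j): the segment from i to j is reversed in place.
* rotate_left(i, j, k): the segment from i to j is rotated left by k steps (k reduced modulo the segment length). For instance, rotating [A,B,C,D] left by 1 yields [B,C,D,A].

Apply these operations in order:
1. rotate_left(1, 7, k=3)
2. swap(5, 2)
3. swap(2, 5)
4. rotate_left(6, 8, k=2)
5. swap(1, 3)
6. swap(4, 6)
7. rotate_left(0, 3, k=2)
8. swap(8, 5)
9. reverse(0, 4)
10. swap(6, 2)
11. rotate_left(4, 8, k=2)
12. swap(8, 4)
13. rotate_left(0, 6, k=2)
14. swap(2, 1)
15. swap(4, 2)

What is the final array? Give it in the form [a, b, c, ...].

Answer: [8, 2, 7, 1, 0, 6, 4, 3, 5]

Derivation:
After 1 (rotate_left(1, 7, k=3)): [5, 0, 3, 4, 8, 7, 1, 2, 6]
After 2 (swap(5, 2)): [5, 0, 7, 4, 8, 3, 1, 2, 6]
After 3 (swap(2, 5)): [5, 0, 3, 4, 8, 7, 1, 2, 6]
After 4 (rotate_left(6, 8, k=2)): [5, 0, 3, 4, 8, 7, 6, 1, 2]
After 5 (swap(1, 3)): [5, 4, 3, 0, 8, 7, 6, 1, 2]
After 6 (swap(4, 6)): [5, 4, 3, 0, 6, 7, 8, 1, 2]
After 7 (rotate_left(0, 3, k=2)): [3, 0, 5, 4, 6, 7, 8, 1, 2]
After 8 (swap(8, 5)): [3, 0, 5, 4, 6, 2, 8, 1, 7]
After 9 (reverse(0, 4)): [6, 4, 5, 0, 3, 2, 8, 1, 7]
After 10 (swap(6, 2)): [6, 4, 8, 0, 3, 2, 5, 1, 7]
After 11 (rotate_left(4, 8, k=2)): [6, 4, 8, 0, 5, 1, 7, 3, 2]
After 12 (swap(8, 4)): [6, 4, 8, 0, 2, 1, 7, 3, 5]
After 13 (rotate_left(0, 6, k=2)): [8, 0, 2, 1, 7, 6, 4, 3, 5]
After 14 (swap(2, 1)): [8, 2, 0, 1, 7, 6, 4, 3, 5]
After 15 (swap(4, 2)): [8, 2, 7, 1, 0, 6, 4, 3, 5]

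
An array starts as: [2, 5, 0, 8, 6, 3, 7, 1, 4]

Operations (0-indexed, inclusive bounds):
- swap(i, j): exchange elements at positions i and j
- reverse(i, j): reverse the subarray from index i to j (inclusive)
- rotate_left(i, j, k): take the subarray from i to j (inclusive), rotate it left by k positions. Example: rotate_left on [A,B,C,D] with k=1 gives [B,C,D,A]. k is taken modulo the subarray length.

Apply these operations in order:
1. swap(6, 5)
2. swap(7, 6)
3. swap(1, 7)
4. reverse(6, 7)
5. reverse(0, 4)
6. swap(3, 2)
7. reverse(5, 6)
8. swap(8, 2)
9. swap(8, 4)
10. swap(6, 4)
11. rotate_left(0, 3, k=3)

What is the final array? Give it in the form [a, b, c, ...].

Answer: [0, 6, 8, 4, 7, 5, 3, 1, 2]

Derivation:
After 1 (swap(6, 5)): [2, 5, 0, 8, 6, 7, 3, 1, 4]
After 2 (swap(7, 6)): [2, 5, 0, 8, 6, 7, 1, 3, 4]
After 3 (swap(1, 7)): [2, 3, 0, 8, 6, 7, 1, 5, 4]
After 4 (reverse(6, 7)): [2, 3, 0, 8, 6, 7, 5, 1, 4]
After 5 (reverse(0, 4)): [6, 8, 0, 3, 2, 7, 5, 1, 4]
After 6 (swap(3, 2)): [6, 8, 3, 0, 2, 7, 5, 1, 4]
After 7 (reverse(5, 6)): [6, 8, 3, 0, 2, 5, 7, 1, 4]
After 8 (swap(8, 2)): [6, 8, 4, 0, 2, 5, 7, 1, 3]
After 9 (swap(8, 4)): [6, 8, 4, 0, 3, 5, 7, 1, 2]
After 10 (swap(6, 4)): [6, 8, 4, 0, 7, 5, 3, 1, 2]
After 11 (rotate_left(0, 3, k=3)): [0, 6, 8, 4, 7, 5, 3, 1, 2]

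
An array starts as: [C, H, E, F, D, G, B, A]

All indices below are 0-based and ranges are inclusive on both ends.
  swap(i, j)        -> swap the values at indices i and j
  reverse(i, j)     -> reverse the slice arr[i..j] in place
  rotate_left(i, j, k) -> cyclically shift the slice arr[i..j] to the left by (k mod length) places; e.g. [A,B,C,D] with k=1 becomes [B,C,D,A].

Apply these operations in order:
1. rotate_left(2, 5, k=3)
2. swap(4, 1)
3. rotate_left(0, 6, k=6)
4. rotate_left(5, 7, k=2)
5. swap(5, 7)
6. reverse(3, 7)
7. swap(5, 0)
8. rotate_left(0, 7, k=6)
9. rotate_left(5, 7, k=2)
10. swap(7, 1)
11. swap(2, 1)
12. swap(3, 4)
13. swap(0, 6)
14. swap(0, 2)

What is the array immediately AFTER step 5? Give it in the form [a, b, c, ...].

After 1 (rotate_left(2, 5, k=3)): [C, H, G, E, F, D, B, A]
After 2 (swap(4, 1)): [C, F, G, E, H, D, B, A]
After 3 (rotate_left(0, 6, k=6)): [B, C, F, G, E, H, D, A]
After 4 (rotate_left(5, 7, k=2)): [B, C, F, G, E, A, H, D]
After 5 (swap(5, 7)): [B, C, F, G, E, D, H, A]

Answer: [B, C, F, G, E, D, H, A]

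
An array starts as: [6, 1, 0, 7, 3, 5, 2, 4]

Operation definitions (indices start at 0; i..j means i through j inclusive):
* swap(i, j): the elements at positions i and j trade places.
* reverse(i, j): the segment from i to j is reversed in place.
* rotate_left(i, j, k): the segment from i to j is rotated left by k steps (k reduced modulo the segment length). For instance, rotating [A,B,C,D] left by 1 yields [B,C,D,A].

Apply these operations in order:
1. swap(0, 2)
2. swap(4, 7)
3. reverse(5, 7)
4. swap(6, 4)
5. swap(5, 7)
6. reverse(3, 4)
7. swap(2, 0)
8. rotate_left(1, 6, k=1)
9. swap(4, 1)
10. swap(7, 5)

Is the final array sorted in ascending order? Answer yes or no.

After 1 (swap(0, 2)): [0, 1, 6, 7, 3, 5, 2, 4]
After 2 (swap(4, 7)): [0, 1, 6, 7, 4, 5, 2, 3]
After 3 (reverse(5, 7)): [0, 1, 6, 7, 4, 3, 2, 5]
After 4 (swap(6, 4)): [0, 1, 6, 7, 2, 3, 4, 5]
After 5 (swap(5, 7)): [0, 1, 6, 7, 2, 5, 4, 3]
After 6 (reverse(3, 4)): [0, 1, 6, 2, 7, 5, 4, 3]
After 7 (swap(2, 0)): [6, 1, 0, 2, 7, 5, 4, 3]
After 8 (rotate_left(1, 6, k=1)): [6, 0, 2, 7, 5, 4, 1, 3]
After 9 (swap(4, 1)): [6, 5, 2, 7, 0, 4, 1, 3]
After 10 (swap(7, 5)): [6, 5, 2, 7, 0, 3, 1, 4]

Answer: no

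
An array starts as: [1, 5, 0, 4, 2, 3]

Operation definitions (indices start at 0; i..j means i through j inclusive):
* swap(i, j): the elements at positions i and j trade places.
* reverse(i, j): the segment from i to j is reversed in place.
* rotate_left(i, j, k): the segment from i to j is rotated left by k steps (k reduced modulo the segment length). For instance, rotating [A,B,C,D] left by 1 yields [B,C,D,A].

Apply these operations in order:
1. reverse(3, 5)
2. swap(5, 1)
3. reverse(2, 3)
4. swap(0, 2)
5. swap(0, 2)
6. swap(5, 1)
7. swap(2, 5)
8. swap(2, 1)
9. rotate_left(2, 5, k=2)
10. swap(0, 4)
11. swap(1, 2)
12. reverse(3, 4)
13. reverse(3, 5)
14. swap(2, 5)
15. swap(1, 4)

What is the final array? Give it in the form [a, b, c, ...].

After 1 (reverse(3, 5)): [1, 5, 0, 3, 2, 4]
After 2 (swap(5, 1)): [1, 4, 0, 3, 2, 5]
After 3 (reverse(2, 3)): [1, 4, 3, 0, 2, 5]
After 4 (swap(0, 2)): [3, 4, 1, 0, 2, 5]
After 5 (swap(0, 2)): [1, 4, 3, 0, 2, 5]
After 6 (swap(5, 1)): [1, 5, 3, 0, 2, 4]
After 7 (swap(2, 5)): [1, 5, 4, 0, 2, 3]
After 8 (swap(2, 1)): [1, 4, 5, 0, 2, 3]
After 9 (rotate_left(2, 5, k=2)): [1, 4, 2, 3, 5, 0]
After 10 (swap(0, 4)): [5, 4, 2, 3, 1, 0]
After 11 (swap(1, 2)): [5, 2, 4, 3, 1, 0]
After 12 (reverse(3, 4)): [5, 2, 4, 1, 3, 0]
After 13 (reverse(3, 5)): [5, 2, 4, 0, 3, 1]
After 14 (swap(2, 5)): [5, 2, 1, 0, 3, 4]
After 15 (swap(1, 4)): [5, 3, 1, 0, 2, 4]

Answer: [5, 3, 1, 0, 2, 4]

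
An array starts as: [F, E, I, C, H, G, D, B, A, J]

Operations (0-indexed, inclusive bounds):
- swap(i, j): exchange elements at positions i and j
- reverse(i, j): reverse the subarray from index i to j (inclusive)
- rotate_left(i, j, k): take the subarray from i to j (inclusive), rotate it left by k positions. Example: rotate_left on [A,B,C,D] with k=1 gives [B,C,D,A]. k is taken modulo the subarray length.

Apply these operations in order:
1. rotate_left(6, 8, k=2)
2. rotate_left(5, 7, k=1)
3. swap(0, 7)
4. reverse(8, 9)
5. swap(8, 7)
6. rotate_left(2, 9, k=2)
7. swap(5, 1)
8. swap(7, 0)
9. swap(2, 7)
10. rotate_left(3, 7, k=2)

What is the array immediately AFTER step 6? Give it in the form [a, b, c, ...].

After 1 (rotate_left(6, 8, k=2)): [F, E, I, C, H, G, A, D, B, J]
After 2 (rotate_left(5, 7, k=1)): [F, E, I, C, H, A, D, G, B, J]
After 3 (swap(0, 7)): [G, E, I, C, H, A, D, F, B, J]
After 4 (reverse(8, 9)): [G, E, I, C, H, A, D, F, J, B]
After 5 (swap(8, 7)): [G, E, I, C, H, A, D, J, F, B]
After 6 (rotate_left(2, 9, k=2)): [G, E, H, A, D, J, F, B, I, C]

Answer: [G, E, H, A, D, J, F, B, I, C]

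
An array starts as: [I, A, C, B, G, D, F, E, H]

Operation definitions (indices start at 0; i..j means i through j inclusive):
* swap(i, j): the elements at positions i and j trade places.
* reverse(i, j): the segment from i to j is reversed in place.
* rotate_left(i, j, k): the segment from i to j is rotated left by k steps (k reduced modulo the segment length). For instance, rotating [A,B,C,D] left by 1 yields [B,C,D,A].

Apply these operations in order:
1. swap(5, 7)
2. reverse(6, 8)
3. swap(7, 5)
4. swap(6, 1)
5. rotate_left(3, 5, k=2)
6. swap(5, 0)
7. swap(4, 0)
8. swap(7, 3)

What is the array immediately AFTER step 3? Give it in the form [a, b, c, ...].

Answer: [I, A, C, B, G, D, H, E, F]

Derivation:
After 1 (swap(5, 7)): [I, A, C, B, G, E, F, D, H]
After 2 (reverse(6, 8)): [I, A, C, B, G, E, H, D, F]
After 3 (swap(7, 5)): [I, A, C, B, G, D, H, E, F]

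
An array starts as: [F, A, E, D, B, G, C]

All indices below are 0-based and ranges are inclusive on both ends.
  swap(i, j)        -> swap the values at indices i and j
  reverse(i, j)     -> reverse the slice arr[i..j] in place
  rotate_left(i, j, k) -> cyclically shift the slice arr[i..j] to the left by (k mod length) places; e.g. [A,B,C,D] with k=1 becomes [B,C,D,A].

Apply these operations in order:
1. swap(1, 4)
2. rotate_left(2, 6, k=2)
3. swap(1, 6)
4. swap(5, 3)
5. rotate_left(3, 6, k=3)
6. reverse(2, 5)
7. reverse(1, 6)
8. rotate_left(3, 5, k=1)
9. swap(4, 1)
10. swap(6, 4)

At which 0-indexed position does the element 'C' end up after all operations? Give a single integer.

Answer: 1

Derivation:
After 1 (swap(1, 4)): [F, B, E, D, A, G, C]
After 2 (rotate_left(2, 6, k=2)): [F, B, A, G, C, E, D]
After 3 (swap(1, 6)): [F, D, A, G, C, E, B]
After 4 (swap(5, 3)): [F, D, A, E, C, G, B]
After 5 (rotate_left(3, 6, k=3)): [F, D, A, B, E, C, G]
After 6 (reverse(2, 5)): [F, D, C, E, B, A, G]
After 7 (reverse(1, 6)): [F, G, A, B, E, C, D]
After 8 (rotate_left(3, 5, k=1)): [F, G, A, E, C, B, D]
After 9 (swap(4, 1)): [F, C, A, E, G, B, D]
After 10 (swap(6, 4)): [F, C, A, E, D, B, G]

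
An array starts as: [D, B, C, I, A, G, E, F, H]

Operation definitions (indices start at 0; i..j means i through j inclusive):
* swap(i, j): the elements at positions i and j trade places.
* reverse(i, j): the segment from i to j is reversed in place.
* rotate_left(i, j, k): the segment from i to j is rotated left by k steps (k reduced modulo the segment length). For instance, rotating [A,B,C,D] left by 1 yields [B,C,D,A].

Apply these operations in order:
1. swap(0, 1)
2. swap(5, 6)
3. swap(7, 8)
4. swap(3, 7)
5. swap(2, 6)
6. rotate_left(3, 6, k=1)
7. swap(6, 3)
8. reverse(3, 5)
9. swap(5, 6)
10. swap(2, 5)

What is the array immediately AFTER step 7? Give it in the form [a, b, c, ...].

After 1 (swap(0, 1)): [B, D, C, I, A, G, E, F, H]
After 2 (swap(5, 6)): [B, D, C, I, A, E, G, F, H]
After 3 (swap(7, 8)): [B, D, C, I, A, E, G, H, F]
After 4 (swap(3, 7)): [B, D, C, H, A, E, G, I, F]
After 5 (swap(2, 6)): [B, D, G, H, A, E, C, I, F]
After 6 (rotate_left(3, 6, k=1)): [B, D, G, A, E, C, H, I, F]
After 7 (swap(6, 3)): [B, D, G, H, E, C, A, I, F]

Answer: [B, D, G, H, E, C, A, I, F]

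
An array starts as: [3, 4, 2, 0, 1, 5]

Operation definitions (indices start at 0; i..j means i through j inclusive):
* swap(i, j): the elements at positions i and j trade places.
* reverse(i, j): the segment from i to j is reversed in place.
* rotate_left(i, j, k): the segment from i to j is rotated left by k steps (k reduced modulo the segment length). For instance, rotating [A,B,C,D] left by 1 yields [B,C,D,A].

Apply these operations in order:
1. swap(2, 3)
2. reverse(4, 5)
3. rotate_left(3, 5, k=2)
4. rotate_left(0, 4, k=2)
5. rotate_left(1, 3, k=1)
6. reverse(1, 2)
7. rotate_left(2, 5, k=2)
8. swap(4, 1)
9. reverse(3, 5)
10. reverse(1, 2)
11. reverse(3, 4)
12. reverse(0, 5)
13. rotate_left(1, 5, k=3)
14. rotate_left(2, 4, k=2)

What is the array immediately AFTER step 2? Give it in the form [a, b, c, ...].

Answer: [3, 4, 0, 2, 5, 1]

Derivation:
After 1 (swap(2, 3)): [3, 4, 0, 2, 1, 5]
After 2 (reverse(4, 5)): [3, 4, 0, 2, 5, 1]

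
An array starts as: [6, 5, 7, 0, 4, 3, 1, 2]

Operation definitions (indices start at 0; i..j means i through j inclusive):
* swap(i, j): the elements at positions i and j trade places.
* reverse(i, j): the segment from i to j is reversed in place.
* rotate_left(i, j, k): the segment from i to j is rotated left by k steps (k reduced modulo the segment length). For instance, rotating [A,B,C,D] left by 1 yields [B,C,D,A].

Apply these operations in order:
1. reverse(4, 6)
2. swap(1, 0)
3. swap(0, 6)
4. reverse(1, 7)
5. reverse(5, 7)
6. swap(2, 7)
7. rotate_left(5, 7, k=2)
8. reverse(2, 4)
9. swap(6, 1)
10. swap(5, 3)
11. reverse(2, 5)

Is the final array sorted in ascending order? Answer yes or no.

After 1 (reverse(4, 6)): [6, 5, 7, 0, 1, 3, 4, 2]
After 2 (swap(1, 0)): [5, 6, 7, 0, 1, 3, 4, 2]
After 3 (swap(0, 6)): [4, 6, 7, 0, 1, 3, 5, 2]
After 4 (reverse(1, 7)): [4, 2, 5, 3, 1, 0, 7, 6]
After 5 (reverse(5, 7)): [4, 2, 5, 3, 1, 6, 7, 0]
After 6 (swap(2, 7)): [4, 2, 0, 3, 1, 6, 7, 5]
After 7 (rotate_left(5, 7, k=2)): [4, 2, 0, 3, 1, 5, 6, 7]
After 8 (reverse(2, 4)): [4, 2, 1, 3, 0, 5, 6, 7]
After 9 (swap(6, 1)): [4, 6, 1, 3, 0, 5, 2, 7]
After 10 (swap(5, 3)): [4, 6, 1, 5, 0, 3, 2, 7]
After 11 (reverse(2, 5)): [4, 6, 3, 0, 5, 1, 2, 7]

Answer: no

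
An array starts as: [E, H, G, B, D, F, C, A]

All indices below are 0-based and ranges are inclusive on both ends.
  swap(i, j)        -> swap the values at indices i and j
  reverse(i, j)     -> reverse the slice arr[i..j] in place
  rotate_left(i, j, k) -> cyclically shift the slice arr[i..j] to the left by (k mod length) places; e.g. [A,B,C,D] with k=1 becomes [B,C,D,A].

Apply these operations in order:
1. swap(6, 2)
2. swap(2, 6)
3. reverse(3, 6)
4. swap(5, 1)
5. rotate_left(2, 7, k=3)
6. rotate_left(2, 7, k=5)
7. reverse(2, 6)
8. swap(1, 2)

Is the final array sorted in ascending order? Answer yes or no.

Answer: no

Derivation:
After 1 (swap(6, 2)): [E, H, C, B, D, F, G, A]
After 2 (swap(2, 6)): [E, H, G, B, D, F, C, A]
After 3 (reverse(3, 6)): [E, H, G, C, F, D, B, A]
After 4 (swap(5, 1)): [E, D, G, C, F, H, B, A]
After 5 (rotate_left(2, 7, k=3)): [E, D, H, B, A, G, C, F]
After 6 (rotate_left(2, 7, k=5)): [E, D, F, H, B, A, G, C]
After 7 (reverse(2, 6)): [E, D, G, A, B, H, F, C]
After 8 (swap(1, 2)): [E, G, D, A, B, H, F, C]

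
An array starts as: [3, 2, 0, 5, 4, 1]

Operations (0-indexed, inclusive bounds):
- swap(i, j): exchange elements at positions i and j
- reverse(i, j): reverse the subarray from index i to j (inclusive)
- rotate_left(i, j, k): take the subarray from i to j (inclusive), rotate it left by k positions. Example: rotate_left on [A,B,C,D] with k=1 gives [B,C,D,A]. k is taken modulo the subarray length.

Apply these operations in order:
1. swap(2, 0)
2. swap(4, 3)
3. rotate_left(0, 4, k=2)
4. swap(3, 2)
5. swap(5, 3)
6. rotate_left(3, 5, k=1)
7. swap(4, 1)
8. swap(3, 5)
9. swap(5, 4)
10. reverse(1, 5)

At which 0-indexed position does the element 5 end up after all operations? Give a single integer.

Answer: 5

Derivation:
After 1 (swap(2, 0)): [0, 2, 3, 5, 4, 1]
After 2 (swap(4, 3)): [0, 2, 3, 4, 5, 1]
After 3 (rotate_left(0, 4, k=2)): [3, 4, 5, 0, 2, 1]
After 4 (swap(3, 2)): [3, 4, 0, 5, 2, 1]
After 5 (swap(5, 3)): [3, 4, 0, 1, 2, 5]
After 6 (rotate_left(3, 5, k=1)): [3, 4, 0, 2, 5, 1]
After 7 (swap(4, 1)): [3, 5, 0, 2, 4, 1]
After 8 (swap(3, 5)): [3, 5, 0, 1, 4, 2]
After 9 (swap(5, 4)): [3, 5, 0, 1, 2, 4]
After 10 (reverse(1, 5)): [3, 4, 2, 1, 0, 5]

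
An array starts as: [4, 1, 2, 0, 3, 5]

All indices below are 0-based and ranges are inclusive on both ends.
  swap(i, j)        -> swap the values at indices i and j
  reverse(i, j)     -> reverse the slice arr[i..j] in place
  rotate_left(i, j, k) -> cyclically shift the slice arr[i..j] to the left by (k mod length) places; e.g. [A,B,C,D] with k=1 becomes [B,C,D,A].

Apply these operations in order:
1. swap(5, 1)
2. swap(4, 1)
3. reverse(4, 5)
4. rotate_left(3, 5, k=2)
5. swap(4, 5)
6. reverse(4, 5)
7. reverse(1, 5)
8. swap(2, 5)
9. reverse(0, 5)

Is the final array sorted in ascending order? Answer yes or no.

Answer: no

Derivation:
After 1 (swap(5, 1)): [4, 5, 2, 0, 3, 1]
After 2 (swap(4, 1)): [4, 3, 2, 0, 5, 1]
After 3 (reverse(4, 5)): [4, 3, 2, 0, 1, 5]
After 4 (rotate_left(3, 5, k=2)): [4, 3, 2, 5, 0, 1]
After 5 (swap(4, 5)): [4, 3, 2, 5, 1, 0]
After 6 (reverse(4, 5)): [4, 3, 2, 5, 0, 1]
After 7 (reverse(1, 5)): [4, 1, 0, 5, 2, 3]
After 8 (swap(2, 5)): [4, 1, 3, 5, 2, 0]
After 9 (reverse(0, 5)): [0, 2, 5, 3, 1, 4]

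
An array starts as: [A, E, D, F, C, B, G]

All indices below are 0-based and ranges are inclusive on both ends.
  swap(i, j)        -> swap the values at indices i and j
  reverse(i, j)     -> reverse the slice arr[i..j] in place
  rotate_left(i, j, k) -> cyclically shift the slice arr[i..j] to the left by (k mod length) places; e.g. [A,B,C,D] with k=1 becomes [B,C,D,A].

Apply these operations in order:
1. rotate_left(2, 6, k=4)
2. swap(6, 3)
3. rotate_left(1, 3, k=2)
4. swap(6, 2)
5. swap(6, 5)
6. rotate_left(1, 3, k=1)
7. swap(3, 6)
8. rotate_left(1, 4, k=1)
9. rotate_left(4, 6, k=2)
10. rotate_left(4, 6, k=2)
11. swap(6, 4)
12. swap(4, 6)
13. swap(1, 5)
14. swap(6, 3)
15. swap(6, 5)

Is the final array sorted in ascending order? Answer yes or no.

After 1 (rotate_left(2, 6, k=4)): [A, E, G, D, F, C, B]
After 2 (swap(6, 3)): [A, E, G, B, F, C, D]
After 3 (rotate_left(1, 3, k=2)): [A, B, E, G, F, C, D]
After 4 (swap(6, 2)): [A, B, D, G, F, C, E]
After 5 (swap(6, 5)): [A, B, D, G, F, E, C]
After 6 (rotate_left(1, 3, k=1)): [A, D, G, B, F, E, C]
After 7 (swap(3, 6)): [A, D, G, C, F, E, B]
After 8 (rotate_left(1, 4, k=1)): [A, G, C, F, D, E, B]
After 9 (rotate_left(4, 6, k=2)): [A, G, C, F, B, D, E]
After 10 (rotate_left(4, 6, k=2)): [A, G, C, F, E, B, D]
After 11 (swap(6, 4)): [A, G, C, F, D, B, E]
After 12 (swap(4, 6)): [A, G, C, F, E, B, D]
After 13 (swap(1, 5)): [A, B, C, F, E, G, D]
After 14 (swap(6, 3)): [A, B, C, D, E, G, F]
After 15 (swap(6, 5)): [A, B, C, D, E, F, G]

Answer: yes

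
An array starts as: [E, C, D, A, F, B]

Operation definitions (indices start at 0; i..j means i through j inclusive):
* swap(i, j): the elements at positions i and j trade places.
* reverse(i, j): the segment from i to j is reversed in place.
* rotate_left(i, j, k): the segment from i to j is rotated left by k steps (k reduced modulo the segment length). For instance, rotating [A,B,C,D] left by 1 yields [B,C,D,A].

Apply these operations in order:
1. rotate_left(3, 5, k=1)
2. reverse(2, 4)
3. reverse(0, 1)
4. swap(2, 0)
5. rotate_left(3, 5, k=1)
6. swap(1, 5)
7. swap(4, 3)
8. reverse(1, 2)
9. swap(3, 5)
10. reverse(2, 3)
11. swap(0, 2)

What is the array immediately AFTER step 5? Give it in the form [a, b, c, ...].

Answer: [B, E, C, D, A, F]

Derivation:
After 1 (rotate_left(3, 5, k=1)): [E, C, D, F, B, A]
After 2 (reverse(2, 4)): [E, C, B, F, D, A]
After 3 (reverse(0, 1)): [C, E, B, F, D, A]
After 4 (swap(2, 0)): [B, E, C, F, D, A]
After 5 (rotate_left(3, 5, k=1)): [B, E, C, D, A, F]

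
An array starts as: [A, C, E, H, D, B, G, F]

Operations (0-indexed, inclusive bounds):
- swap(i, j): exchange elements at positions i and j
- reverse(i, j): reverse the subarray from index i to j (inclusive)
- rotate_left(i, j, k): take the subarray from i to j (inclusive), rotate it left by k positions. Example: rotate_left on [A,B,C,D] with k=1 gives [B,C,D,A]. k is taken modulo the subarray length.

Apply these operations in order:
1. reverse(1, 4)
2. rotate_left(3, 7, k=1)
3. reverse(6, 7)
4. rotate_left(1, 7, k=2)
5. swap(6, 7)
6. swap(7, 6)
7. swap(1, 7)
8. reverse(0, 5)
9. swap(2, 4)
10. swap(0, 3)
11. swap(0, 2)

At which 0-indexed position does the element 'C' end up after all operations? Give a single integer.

Answer: 7

Derivation:
After 1 (reverse(1, 4)): [A, D, H, E, C, B, G, F]
After 2 (rotate_left(3, 7, k=1)): [A, D, H, C, B, G, F, E]
After 3 (reverse(6, 7)): [A, D, H, C, B, G, E, F]
After 4 (rotate_left(1, 7, k=2)): [A, C, B, G, E, F, D, H]
After 5 (swap(6, 7)): [A, C, B, G, E, F, H, D]
After 6 (swap(7, 6)): [A, C, B, G, E, F, D, H]
After 7 (swap(1, 7)): [A, H, B, G, E, F, D, C]
After 8 (reverse(0, 5)): [F, E, G, B, H, A, D, C]
After 9 (swap(2, 4)): [F, E, H, B, G, A, D, C]
After 10 (swap(0, 3)): [B, E, H, F, G, A, D, C]
After 11 (swap(0, 2)): [H, E, B, F, G, A, D, C]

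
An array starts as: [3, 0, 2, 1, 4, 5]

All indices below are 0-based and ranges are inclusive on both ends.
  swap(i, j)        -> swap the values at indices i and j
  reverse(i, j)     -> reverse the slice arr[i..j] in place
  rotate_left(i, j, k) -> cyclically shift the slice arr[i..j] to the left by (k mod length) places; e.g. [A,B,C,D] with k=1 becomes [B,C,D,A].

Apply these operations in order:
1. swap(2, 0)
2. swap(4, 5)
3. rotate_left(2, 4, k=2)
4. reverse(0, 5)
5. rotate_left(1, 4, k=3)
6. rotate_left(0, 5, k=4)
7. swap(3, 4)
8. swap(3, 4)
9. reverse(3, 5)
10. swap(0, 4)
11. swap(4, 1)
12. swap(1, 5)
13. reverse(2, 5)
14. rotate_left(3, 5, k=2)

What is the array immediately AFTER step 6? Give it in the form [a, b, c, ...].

After 1 (swap(2, 0)): [2, 0, 3, 1, 4, 5]
After 2 (swap(4, 5)): [2, 0, 3, 1, 5, 4]
After 3 (rotate_left(2, 4, k=2)): [2, 0, 5, 3, 1, 4]
After 4 (reverse(0, 5)): [4, 1, 3, 5, 0, 2]
After 5 (rotate_left(1, 4, k=3)): [4, 0, 1, 3, 5, 2]
After 6 (rotate_left(0, 5, k=4)): [5, 2, 4, 0, 1, 3]

Answer: [5, 2, 4, 0, 1, 3]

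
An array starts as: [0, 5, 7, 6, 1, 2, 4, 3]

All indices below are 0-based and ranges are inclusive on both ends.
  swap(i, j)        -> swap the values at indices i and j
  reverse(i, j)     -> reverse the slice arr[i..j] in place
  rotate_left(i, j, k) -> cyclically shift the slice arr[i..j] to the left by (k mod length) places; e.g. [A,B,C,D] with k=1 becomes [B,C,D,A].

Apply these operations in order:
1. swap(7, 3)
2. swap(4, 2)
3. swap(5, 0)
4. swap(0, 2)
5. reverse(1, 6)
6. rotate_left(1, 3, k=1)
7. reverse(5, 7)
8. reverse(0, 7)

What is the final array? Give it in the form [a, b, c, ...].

After 1 (swap(7, 3)): [0, 5, 7, 3, 1, 2, 4, 6]
After 2 (swap(4, 2)): [0, 5, 1, 3, 7, 2, 4, 6]
After 3 (swap(5, 0)): [2, 5, 1, 3, 7, 0, 4, 6]
After 4 (swap(0, 2)): [1, 5, 2, 3, 7, 0, 4, 6]
After 5 (reverse(1, 6)): [1, 4, 0, 7, 3, 2, 5, 6]
After 6 (rotate_left(1, 3, k=1)): [1, 0, 7, 4, 3, 2, 5, 6]
After 7 (reverse(5, 7)): [1, 0, 7, 4, 3, 6, 5, 2]
After 8 (reverse(0, 7)): [2, 5, 6, 3, 4, 7, 0, 1]

Answer: [2, 5, 6, 3, 4, 7, 0, 1]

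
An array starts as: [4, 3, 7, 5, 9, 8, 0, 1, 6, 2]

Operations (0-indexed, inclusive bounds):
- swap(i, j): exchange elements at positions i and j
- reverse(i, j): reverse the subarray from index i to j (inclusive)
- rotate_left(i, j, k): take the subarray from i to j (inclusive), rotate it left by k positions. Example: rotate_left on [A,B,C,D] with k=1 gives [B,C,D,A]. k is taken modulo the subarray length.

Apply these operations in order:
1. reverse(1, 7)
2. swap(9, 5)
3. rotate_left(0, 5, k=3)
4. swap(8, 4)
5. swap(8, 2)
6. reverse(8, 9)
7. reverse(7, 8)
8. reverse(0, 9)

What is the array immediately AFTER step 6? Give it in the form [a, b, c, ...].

Answer: [8, 9, 1, 4, 6, 0, 7, 3, 5, 2]

Derivation:
After 1 (reverse(1, 7)): [4, 1, 0, 8, 9, 5, 7, 3, 6, 2]
After 2 (swap(9, 5)): [4, 1, 0, 8, 9, 2, 7, 3, 6, 5]
After 3 (rotate_left(0, 5, k=3)): [8, 9, 2, 4, 1, 0, 7, 3, 6, 5]
After 4 (swap(8, 4)): [8, 9, 2, 4, 6, 0, 7, 3, 1, 5]
After 5 (swap(8, 2)): [8, 9, 1, 4, 6, 0, 7, 3, 2, 5]
After 6 (reverse(8, 9)): [8, 9, 1, 4, 6, 0, 7, 3, 5, 2]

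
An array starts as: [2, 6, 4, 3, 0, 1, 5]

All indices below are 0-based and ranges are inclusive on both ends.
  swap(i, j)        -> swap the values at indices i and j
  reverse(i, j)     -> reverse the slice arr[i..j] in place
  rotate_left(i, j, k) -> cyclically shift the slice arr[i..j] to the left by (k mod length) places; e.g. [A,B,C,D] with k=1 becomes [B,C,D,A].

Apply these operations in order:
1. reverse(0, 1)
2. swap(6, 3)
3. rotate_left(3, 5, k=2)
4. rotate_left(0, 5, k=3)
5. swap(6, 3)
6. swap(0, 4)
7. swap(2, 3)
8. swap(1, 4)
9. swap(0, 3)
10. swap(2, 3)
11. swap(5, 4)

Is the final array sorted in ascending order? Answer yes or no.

After 1 (reverse(0, 1)): [6, 2, 4, 3, 0, 1, 5]
After 2 (swap(6, 3)): [6, 2, 4, 5, 0, 1, 3]
After 3 (rotate_left(3, 5, k=2)): [6, 2, 4, 1, 5, 0, 3]
After 4 (rotate_left(0, 5, k=3)): [1, 5, 0, 6, 2, 4, 3]
After 5 (swap(6, 3)): [1, 5, 0, 3, 2, 4, 6]
After 6 (swap(0, 4)): [2, 5, 0, 3, 1, 4, 6]
After 7 (swap(2, 3)): [2, 5, 3, 0, 1, 4, 6]
After 8 (swap(1, 4)): [2, 1, 3, 0, 5, 4, 6]
After 9 (swap(0, 3)): [0, 1, 3, 2, 5, 4, 6]
After 10 (swap(2, 3)): [0, 1, 2, 3, 5, 4, 6]
After 11 (swap(5, 4)): [0, 1, 2, 3, 4, 5, 6]

Answer: yes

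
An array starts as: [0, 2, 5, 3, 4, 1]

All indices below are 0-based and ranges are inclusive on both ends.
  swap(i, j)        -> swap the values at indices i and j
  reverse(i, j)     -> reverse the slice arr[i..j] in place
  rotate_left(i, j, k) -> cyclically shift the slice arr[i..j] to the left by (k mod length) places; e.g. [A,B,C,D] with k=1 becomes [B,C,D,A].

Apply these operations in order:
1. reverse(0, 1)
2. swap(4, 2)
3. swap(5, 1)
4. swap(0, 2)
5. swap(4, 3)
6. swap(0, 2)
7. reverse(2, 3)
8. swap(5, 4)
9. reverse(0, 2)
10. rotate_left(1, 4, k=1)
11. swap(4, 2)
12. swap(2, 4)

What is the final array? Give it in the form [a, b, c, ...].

After 1 (reverse(0, 1)): [2, 0, 5, 3, 4, 1]
After 2 (swap(4, 2)): [2, 0, 4, 3, 5, 1]
After 3 (swap(5, 1)): [2, 1, 4, 3, 5, 0]
After 4 (swap(0, 2)): [4, 1, 2, 3, 5, 0]
After 5 (swap(4, 3)): [4, 1, 2, 5, 3, 0]
After 6 (swap(0, 2)): [2, 1, 4, 5, 3, 0]
After 7 (reverse(2, 3)): [2, 1, 5, 4, 3, 0]
After 8 (swap(5, 4)): [2, 1, 5, 4, 0, 3]
After 9 (reverse(0, 2)): [5, 1, 2, 4, 0, 3]
After 10 (rotate_left(1, 4, k=1)): [5, 2, 4, 0, 1, 3]
After 11 (swap(4, 2)): [5, 2, 1, 0, 4, 3]
After 12 (swap(2, 4)): [5, 2, 4, 0, 1, 3]

Answer: [5, 2, 4, 0, 1, 3]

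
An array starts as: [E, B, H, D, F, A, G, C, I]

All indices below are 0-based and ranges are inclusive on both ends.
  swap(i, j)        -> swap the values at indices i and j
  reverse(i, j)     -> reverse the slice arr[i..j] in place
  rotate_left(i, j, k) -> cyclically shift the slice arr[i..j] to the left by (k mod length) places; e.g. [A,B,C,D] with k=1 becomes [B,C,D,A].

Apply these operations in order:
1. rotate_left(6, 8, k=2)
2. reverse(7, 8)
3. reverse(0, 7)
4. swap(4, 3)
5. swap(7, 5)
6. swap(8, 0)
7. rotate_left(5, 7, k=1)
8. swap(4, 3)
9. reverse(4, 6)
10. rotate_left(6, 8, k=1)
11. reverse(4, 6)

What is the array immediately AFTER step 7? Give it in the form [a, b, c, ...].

Answer: [G, I, A, D, F, B, H, E, C]

Derivation:
After 1 (rotate_left(6, 8, k=2)): [E, B, H, D, F, A, I, G, C]
After 2 (reverse(7, 8)): [E, B, H, D, F, A, I, C, G]
After 3 (reverse(0, 7)): [C, I, A, F, D, H, B, E, G]
After 4 (swap(4, 3)): [C, I, A, D, F, H, B, E, G]
After 5 (swap(7, 5)): [C, I, A, D, F, E, B, H, G]
After 6 (swap(8, 0)): [G, I, A, D, F, E, B, H, C]
After 7 (rotate_left(5, 7, k=1)): [G, I, A, D, F, B, H, E, C]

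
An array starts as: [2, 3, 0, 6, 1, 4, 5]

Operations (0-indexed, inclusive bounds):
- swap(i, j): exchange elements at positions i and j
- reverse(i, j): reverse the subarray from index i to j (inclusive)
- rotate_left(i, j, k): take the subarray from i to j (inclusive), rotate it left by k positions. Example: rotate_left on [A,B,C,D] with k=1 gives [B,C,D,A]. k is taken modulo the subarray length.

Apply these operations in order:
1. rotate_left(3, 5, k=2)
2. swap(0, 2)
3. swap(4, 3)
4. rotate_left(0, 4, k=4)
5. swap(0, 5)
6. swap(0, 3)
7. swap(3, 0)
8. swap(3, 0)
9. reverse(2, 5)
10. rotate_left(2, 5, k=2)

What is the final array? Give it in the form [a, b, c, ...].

After 1 (rotate_left(3, 5, k=2)): [2, 3, 0, 4, 6, 1, 5]
After 2 (swap(0, 2)): [0, 3, 2, 4, 6, 1, 5]
After 3 (swap(4, 3)): [0, 3, 2, 6, 4, 1, 5]
After 4 (rotate_left(0, 4, k=4)): [4, 0, 3, 2, 6, 1, 5]
After 5 (swap(0, 5)): [1, 0, 3, 2, 6, 4, 5]
After 6 (swap(0, 3)): [2, 0, 3, 1, 6, 4, 5]
After 7 (swap(3, 0)): [1, 0, 3, 2, 6, 4, 5]
After 8 (swap(3, 0)): [2, 0, 3, 1, 6, 4, 5]
After 9 (reverse(2, 5)): [2, 0, 4, 6, 1, 3, 5]
After 10 (rotate_left(2, 5, k=2)): [2, 0, 1, 3, 4, 6, 5]

Answer: [2, 0, 1, 3, 4, 6, 5]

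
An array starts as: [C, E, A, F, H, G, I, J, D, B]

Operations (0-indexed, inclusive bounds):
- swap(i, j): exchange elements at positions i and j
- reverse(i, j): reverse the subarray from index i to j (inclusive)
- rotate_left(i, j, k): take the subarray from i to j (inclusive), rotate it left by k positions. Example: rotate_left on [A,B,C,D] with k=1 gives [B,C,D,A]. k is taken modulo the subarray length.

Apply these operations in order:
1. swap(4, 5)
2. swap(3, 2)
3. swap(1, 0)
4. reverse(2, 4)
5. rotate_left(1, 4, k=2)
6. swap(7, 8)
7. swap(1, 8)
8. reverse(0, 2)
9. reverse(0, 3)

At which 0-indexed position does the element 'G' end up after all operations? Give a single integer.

Answer: 4

Derivation:
After 1 (swap(4, 5)): [C, E, A, F, G, H, I, J, D, B]
After 2 (swap(3, 2)): [C, E, F, A, G, H, I, J, D, B]
After 3 (swap(1, 0)): [E, C, F, A, G, H, I, J, D, B]
After 4 (reverse(2, 4)): [E, C, G, A, F, H, I, J, D, B]
After 5 (rotate_left(1, 4, k=2)): [E, A, F, C, G, H, I, J, D, B]
After 6 (swap(7, 8)): [E, A, F, C, G, H, I, D, J, B]
After 7 (swap(1, 8)): [E, J, F, C, G, H, I, D, A, B]
After 8 (reverse(0, 2)): [F, J, E, C, G, H, I, D, A, B]
After 9 (reverse(0, 3)): [C, E, J, F, G, H, I, D, A, B]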